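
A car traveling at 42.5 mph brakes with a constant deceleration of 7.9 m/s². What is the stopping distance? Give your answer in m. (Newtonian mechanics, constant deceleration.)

v₀ = 42.5 mph × 0.44704 = 18.9992 m/s
d = v₀² / (2a) = 18.9992² / (2 × 7.9) = 360.97 / 15.8 = 22.85 m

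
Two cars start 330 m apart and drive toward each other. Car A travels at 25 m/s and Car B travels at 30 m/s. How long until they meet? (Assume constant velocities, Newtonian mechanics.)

Combined speed: v_combined = 25 + 30 = 55 m/s
Time to meet: t = d/v_combined = 330/55 = 6.0 s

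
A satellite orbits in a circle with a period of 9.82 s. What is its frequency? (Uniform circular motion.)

f = 1/T = 1/9.82 = 0.1018 Hz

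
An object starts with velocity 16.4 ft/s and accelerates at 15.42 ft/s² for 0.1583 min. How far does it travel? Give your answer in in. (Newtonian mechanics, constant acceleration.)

v₀ = 16.4 ft/s × 0.3048 = 4.99872 m/s
a = 15.42 ft/s² × 0.3048 = 4.70002 m/s²
t = 0.1583 min × 60.0 = 9.498 s
d = v₀ × t + ½ × a × t² = 4.99872 × 9.498 + 0.5 × 4.70002 × 9.498² = 259.477 m
d = 259.477 m / 0.0254 = 10220 in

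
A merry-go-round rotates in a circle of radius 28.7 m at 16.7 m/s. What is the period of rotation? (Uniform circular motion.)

T = 2πr/v = 2π×28.7/16.7 = 10.8 s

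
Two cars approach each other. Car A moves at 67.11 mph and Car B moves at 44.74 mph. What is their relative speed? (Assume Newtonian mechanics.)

v_rel = v_A + v_B = 67.11 + 44.74 = 111.85 mph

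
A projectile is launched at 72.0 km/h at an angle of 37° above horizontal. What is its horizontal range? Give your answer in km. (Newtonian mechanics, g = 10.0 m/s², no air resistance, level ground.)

v₀ = 72.0 km/h × 0.2777777777777778 = 20.0 m/s
R = v₀² × sin(2θ) / g = 20.0² × sin(2 × 37°) / 10.0 = 400.0 × 0.961262 / 10.0 = 38.4505 m
R = 38.4505 m / 1000.0 = 0.03845 km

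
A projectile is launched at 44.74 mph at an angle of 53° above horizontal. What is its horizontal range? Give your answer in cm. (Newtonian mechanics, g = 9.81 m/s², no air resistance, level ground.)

v₀ = 44.74 mph × 0.44704 = 20.0006 m/s
R = v₀² × sin(2θ) / g = 20.0006² × sin(2 × 53°) / 9.81 = 400.024 × 0.961262 / 9.81 = 39.1975 m
R = 39.1975 m / 0.01 = 3920 cm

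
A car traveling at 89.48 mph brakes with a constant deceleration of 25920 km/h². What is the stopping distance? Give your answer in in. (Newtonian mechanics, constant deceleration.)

v₀ = 89.48 mph × 0.44704 = 40.0011 m/s
a = 25920 km/h² × 7.716049382716049e-05 = 2.0 m/s²
d = v₀² / (2a) = 40.0011² / (2 × 2.0) = 1600.09 / 4.0 = 400.022 m
d = 400.022 m / 0.0254 = 15750 in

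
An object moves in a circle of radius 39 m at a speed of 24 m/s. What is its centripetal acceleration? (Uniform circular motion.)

a_c = v²/r = 24²/39 = 576/39 = 14.77 m/s²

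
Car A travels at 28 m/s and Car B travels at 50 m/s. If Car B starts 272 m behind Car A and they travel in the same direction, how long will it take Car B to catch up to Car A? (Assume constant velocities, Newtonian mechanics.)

Relative speed: v_rel = 50 - 28 = 22 m/s
Time to catch: t = d₀/v_rel = 272/22 = 12.36 s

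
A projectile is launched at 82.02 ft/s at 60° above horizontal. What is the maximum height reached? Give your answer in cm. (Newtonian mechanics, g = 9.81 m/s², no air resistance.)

v₀ = 82.02 ft/s × 0.3048 = 24.9997 m/s
H = v₀² × sin²(θ) / (2g) = 24.9997² × sin(60°)² / (2 × 9.81) = 624.985 × 0.75 / 19.62 = 23.8909 m
H = 23.8909 m / 0.01 = 2389 cm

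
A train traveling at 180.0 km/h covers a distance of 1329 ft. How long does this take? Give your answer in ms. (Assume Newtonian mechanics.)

d = 1329 ft × 0.3048 = 405.079 m
v = 180.0 km/h × 0.2777777777777778 = 50.0 m/s
t = d / v = 405.079 / 50.0 = 8.10158 s
t = 8.10158 s / 0.001 = 8102 ms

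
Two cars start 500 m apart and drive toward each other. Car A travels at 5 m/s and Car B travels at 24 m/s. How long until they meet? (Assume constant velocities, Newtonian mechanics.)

Combined speed: v_combined = 5 + 24 = 29 m/s
Time to meet: t = d/v_combined = 500/29 = 17.24 s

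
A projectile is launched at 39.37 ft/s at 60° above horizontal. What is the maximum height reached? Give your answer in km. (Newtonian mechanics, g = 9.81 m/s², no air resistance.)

v₀ = 39.37 ft/s × 0.3048 = 12.0 m/s
H = v₀² × sin²(θ) / (2g) = 12.0² × sin(60°)² / (2 × 9.81) = 144.0 × 0.75 / 19.62 = 5.50459 m
H = 5.50459 m / 1000.0 = 0.005505 km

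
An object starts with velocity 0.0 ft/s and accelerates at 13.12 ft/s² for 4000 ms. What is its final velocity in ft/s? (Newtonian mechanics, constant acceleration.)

v₀ = 0.0 ft/s × 0.3048 = 0.0 m/s
a = 13.12 ft/s² × 0.3048 = 3.99898 m/s²
t = 4000 ms × 0.001 = 4.0 s
v = v₀ + a × t = 0.0 + 3.99898 × 4.0 = 15.9959 m/s
v = 15.9959 m/s / 0.3048 = 52.48 ft/s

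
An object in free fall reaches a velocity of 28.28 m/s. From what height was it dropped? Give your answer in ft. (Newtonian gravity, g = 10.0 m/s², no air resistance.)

h = v² / (2g) = 28.28² / (2 × 10.0) = 39.9879 m
h = 39.9879 m / 0.3048 = 131.2 ft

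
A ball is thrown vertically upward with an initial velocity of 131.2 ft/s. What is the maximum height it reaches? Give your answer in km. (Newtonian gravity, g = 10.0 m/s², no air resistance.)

v₀ = 131.2 ft/s × 0.3048 = 39.9898 m/s
h_max = v₀² / (2g) = 39.9898² / (2 × 10.0) = 1599.18 / 20.0 = 79.959 m
h_max = 79.959 m / 1000.0 = 0.07996 km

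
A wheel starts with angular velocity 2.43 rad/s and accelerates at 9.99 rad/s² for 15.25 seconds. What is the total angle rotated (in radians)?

θ = ω₀t + ½αt² = 2.43×15.25 + ½×9.99×15.25² = 1198.71 rad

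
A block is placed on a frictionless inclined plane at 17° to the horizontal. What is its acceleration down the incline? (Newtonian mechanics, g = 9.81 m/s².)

a = g sin(θ) = 9.81 × sin(17°) = 9.81 × 0.2924 = 2.87 m/s²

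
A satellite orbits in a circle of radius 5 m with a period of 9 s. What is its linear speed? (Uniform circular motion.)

v = 2πr/T = 2π×5/9 = 3.49 m/s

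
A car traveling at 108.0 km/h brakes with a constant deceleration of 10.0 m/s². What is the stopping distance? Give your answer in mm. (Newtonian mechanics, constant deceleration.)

v₀ = 108.0 km/h × 0.2777777777777778 = 30.0 m/s
d = v₀² / (2a) = 30.0² / (2 × 10.0) = 900.0 / 20.0 = 45.0 m
d = 45.0 m / 0.001 = 45000 mm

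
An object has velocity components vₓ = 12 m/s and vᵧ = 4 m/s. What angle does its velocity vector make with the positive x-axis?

θ = arctan(vᵧ/vₓ) = arctan(4/12) = 18.43°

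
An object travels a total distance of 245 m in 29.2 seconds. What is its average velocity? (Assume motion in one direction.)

v_avg = Δd / Δt = 245 / 29.2 = 8.39 m/s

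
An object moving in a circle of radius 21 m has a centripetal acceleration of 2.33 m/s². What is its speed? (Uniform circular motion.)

v = √(a_c × r) = √(2.33 × 21) = 6.99 m/s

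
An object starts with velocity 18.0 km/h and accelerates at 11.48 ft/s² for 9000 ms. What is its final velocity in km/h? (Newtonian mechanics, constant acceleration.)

v₀ = 18.0 km/h × 0.2777777777777778 = 5.0 m/s
a = 11.48 ft/s² × 0.3048 = 3.4991 m/s²
t = 9000 ms × 0.001 = 9.0 s
v = v₀ + a × t = 5.0 + 3.4991 × 9.0 = 36.4919 m/s
v = 36.4919 m/s / 0.2777777777777778 = 131.4 km/h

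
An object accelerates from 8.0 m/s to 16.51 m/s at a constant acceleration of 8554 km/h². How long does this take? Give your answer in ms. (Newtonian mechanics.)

a = 8554 km/h² × 7.716049382716049e-05 = 0.660031 m/s²
t = (v - v₀) / a = (16.51 - 8.0) / 0.660031 = 12.8933 s
t = 12.8933 s / 0.001 = 12890 ms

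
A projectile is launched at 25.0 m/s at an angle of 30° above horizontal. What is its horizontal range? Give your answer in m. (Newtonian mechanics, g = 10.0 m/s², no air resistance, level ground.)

R = v₀² × sin(2θ) / g = 25.0² × sin(2 × 30°) / 10.0 = 625.0 × 0.866025 / 10.0 = 54.13 m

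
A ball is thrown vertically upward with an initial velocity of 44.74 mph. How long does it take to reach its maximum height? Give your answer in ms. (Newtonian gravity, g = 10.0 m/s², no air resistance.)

v₀ = 44.74 mph × 0.44704 = 20.0006 m/s
t_up = v₀ / g = 20.0006 / 10.0 = 2.00006 s
t_up = 2.00006 s / 0.001 = 2000 ms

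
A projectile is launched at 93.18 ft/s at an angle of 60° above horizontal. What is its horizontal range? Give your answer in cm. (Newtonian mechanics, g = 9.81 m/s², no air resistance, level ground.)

v₀ = 93.18 ft/s × 0.3048 = 28.4013 m/s
R = v₀² × sin(2θ) / g = 28.4013² × sin(2 × 60°) / 9.81 = 806.634 × 0.866025 / 9.81 = 71.2095 m
R = 71.2095 m / 0.01 = 7121 cm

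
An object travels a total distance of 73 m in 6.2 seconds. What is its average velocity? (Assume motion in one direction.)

v_avg = Δd / Δt = 73 / 6.2 = 11.77 m/s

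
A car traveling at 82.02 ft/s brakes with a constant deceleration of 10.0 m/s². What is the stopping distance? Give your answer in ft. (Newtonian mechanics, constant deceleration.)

v₀ = 82.02 ft/s × 0.3048 = 24.9997 m/s
d = v₀² / (2a) = 24.9997² / (2 × 10.0) = 624.985 / 20.0 = 31.2492 m
d = 31.2492 m / 0.3048 = 102.5 ft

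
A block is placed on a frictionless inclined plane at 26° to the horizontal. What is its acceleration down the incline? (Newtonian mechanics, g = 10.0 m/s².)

a = g sin(θ) = 10.0 × sin(26°) = 10.0 × 0.4384 = 4.38 m/s²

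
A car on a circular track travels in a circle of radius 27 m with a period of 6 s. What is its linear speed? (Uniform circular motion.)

v = 2πr/T = 2π×27/6 = 28.27 m/s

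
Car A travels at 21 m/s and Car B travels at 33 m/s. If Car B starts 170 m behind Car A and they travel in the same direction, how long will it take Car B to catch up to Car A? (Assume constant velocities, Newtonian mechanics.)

Relative speed: v_rel = 33 - 21 = 12 m/s
Time to catch: t = d₀/v_rel = 170/12 = 14.17 s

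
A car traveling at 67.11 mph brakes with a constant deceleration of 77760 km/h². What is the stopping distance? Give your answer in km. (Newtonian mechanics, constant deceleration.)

v₀ = 67.11 mph × 0.44704 = 30.0009 m/s
a = 77760 km/h² × 7.716049382716049e-05 = 6.0 m/s²
d = v₀² / (2a) = 30.0009² / (2 × 6.0) = 900.054 / 12.0 = 75.0045 m
d = 75.0045 m / 1000.0 = 0.075 km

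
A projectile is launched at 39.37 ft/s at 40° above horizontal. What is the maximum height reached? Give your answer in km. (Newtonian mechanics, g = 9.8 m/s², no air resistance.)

v₀ = 39.37 ft/s × 0.3048 = 12.0 m/s
H = v₀² × sin²(θ) / (2g) = 12.0² × sin(40°)² / (2 × 9.8) = 144.0 × 0.413176 / 19.6 = 3.03558 m
H = 3.03558 m / 1000.0 = 0.003036 km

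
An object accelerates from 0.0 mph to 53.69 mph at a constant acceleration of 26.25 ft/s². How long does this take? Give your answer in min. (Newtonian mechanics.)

v₀ = 0.0 mph × 0.44704 = 0.0 m/s
v = 53.69 mph × 0.44704 = 24.0016 m/s
a = 26.25 ft/s² × 0.3048 = 8.001 m/s²
t = (v - v₀) / a = (24.0016 - 0.0) / 8.001 = 2.99983 s
t = 2.99983 s / 60.0 = 0.05 min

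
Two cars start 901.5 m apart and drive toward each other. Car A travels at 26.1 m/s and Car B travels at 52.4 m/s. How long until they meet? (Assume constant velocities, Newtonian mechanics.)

Combined speed: v_combined = 26.1 + 52.4 = 78.5 m/s
Time to meet: t = d/v_combined = 901.5/78.5 = 11.48 s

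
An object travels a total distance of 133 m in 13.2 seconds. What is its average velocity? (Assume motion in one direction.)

v_avg = Δd / Δt = 133 / 13.2 = 10.08 m/s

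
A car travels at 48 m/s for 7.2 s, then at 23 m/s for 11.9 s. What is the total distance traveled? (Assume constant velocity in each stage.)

d₁ = v₁t₁ = 48 × 7.2 = 345.6 m
d₂ = v₂t₂ = 23 × 11.9 = 273.7 m
d_total = 345.6 + 273.7 = 619.3 m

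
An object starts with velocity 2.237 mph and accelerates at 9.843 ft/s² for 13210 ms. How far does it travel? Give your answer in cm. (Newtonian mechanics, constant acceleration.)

v₀ = 2.237 mph × 0.44704 = 1.00003 m/s
a = 9.843 ft/s² × 0.3048 = 3.00015 m/s²
t = 13210 ms × 0.001 = 13.21 s
d = v₀ × t + ½ × a × t² = 1.00003 × 13.21 + 0.5 × 3.00015 × 13.21² = 274.98 m
d = 274.98 m / 0.01 = 27500 cm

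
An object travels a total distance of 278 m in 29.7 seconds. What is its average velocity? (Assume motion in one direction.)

v_avg = Δd / Δt = 278 / 29.7 = 9.36 m/s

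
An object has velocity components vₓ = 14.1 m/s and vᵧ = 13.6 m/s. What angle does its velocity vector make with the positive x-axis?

θ = arctan(vᵧ/vₓ) = arctan(13.6/14.1) = 43.97°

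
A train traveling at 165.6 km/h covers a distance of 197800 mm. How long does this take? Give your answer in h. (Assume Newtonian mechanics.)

d = 197800 mm × 0.001 = 197.8 m
v = 165.6 km/h × 0.2777777777777778 = 46.0 m/s
t = d / v = 197.8 / 46.0 = 4.3 s
t = 4.3 s / 3600.0 = 0.001194 h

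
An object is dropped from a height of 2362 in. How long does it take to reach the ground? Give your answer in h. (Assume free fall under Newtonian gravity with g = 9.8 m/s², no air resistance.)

h = 2362 in × 0.0254 = 59.9948 m
t = √(2h/g) = √(2 × 59.9948 / 9.8) = 3.49912 s
t = 3.49912 s / 3600.0 = 0.000972 h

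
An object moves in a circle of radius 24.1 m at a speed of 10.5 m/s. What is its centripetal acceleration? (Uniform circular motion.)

a_c = v²/r = 10.5²/24.1 = 110.25/24.1 = 4.57 m/s²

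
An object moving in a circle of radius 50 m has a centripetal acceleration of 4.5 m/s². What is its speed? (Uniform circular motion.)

v = √(a_c × r) = √(4.5 × 50) = 15.0 m/s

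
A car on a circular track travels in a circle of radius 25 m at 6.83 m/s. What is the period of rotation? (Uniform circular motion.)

T = 2πr/v = 2π×25/6.83 = 23.0 s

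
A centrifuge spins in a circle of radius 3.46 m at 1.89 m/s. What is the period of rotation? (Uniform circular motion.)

T = 2πr/v = 2π×3.46/1.89 = 11.5 s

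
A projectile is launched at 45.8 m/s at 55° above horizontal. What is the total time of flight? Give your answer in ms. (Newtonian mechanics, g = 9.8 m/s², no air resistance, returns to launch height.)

T = 2 × v₀ × sin(θ) / g = 2 × 45.8 × sin(55°) / 9.8 = 2 × 45.8 × 0.819152 / 9.8 = 7.65656 s
T = 7.65656 s / 0.001 = 7657 ms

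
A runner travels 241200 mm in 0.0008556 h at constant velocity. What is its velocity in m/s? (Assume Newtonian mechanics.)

d = 241200 mm × 0.001 = 241.2 m
t = 0.0008556 h × 3600.0 = 3.08016 s
v = d / t = 241.2 / 3.08016 = 78.31 m/s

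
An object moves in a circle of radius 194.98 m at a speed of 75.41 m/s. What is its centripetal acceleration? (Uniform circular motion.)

a_c = v²/r = 75.41²/194.98 = 5686.6681/194.98 = 29.17 m/s²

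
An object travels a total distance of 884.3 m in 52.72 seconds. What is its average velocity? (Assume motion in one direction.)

v_avg = Δd / Δt = 884.3 / 52.72 = 16.77 m/s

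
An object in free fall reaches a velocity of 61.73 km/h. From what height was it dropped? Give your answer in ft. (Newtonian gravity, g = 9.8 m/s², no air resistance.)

v = 61.73 km/h × 0.2777777777777778 = 17.1472 m/s
h = v² / (2g) = 17.1472² / (2 × 9.8) = 15.0014 m
h = 15.0014 m / 0.3048 = 49.22 ft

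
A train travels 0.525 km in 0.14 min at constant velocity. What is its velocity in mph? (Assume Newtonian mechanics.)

d = 0.525 km × 1000.0 = 525.0 m
t = 0.14 min × 60.0 = 8.4 s
v = d / t = 525.0 / 8.4 = 62.5 m/s
v = 62.5 m/s / 0.44704 = 139.8 mph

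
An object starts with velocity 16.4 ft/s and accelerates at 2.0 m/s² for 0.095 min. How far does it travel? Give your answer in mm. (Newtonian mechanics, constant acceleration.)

v₀ = 16.4 ft/s × 0.3048 = 4.99872 m/s
t = 0.095 min × 60.0 = 5.7 s
d = v₀ × t + ½ × a × t² = 4.99872 × 5.7 + 0.5 × 2.0 × 5.7² = 60.9827 m
d = 60.9827 m / 0.001 = 60980 mm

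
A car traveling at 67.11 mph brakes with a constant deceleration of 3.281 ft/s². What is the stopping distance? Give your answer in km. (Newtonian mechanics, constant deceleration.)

v₀ = 67.11 mph × 0.44704 = 30.0009 m/s
a = 3.281 ft/s² × 0.3048 = 1.00005 m/s²
d = v₀² / (2a) = 30.0009² / (2 × 1.00005) = 900.054 / 2.0001 = 450.004 m
d = 450.004 m / 1000.0 = 0.45 km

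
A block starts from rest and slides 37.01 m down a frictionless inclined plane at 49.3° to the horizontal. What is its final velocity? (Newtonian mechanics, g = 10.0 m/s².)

a = g sin(θ) = 10.0 × sin(49.3°) = 7.5813 m/s²
v = √(2ad) = √(2 × 7.5813 × 37.01) = 23.69 m/s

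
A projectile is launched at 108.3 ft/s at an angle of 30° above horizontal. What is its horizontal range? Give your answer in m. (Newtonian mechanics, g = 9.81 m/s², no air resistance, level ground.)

v₀ = 108.3 ft/s × 0.3048 = 33.0098 m/s
R = v₀² × sin(2θ) / g = 33.0098² × sin(2 × 30°) / 9.81 = 1089.65 × 0.866025 / 9.81 = 96.19 m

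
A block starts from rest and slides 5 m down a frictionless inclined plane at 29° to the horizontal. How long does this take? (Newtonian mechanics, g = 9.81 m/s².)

a = g sin(θ) = 9.81 × sin(29°) = 4.756 m/s²
t = √(2d/a) = √(2 × 5 / 4.756) = 1.45 s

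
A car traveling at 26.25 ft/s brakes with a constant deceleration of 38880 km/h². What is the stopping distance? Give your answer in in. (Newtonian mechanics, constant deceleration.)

v₀ = 26.25 ft/s × 0.3048 = 8.001 m/s
a = 38880 km/h² × 7.716049382716049e-05 = 3.0 m/s²
d = v₀² / (2a) = 8.001² / (2 × 3.0) = 64.016 / 6.0 = 10.6693 m
d = 10.6693 m / 0.0254 = 420.1 in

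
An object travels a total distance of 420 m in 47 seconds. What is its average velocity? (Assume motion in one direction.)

v_avg = Δd / Δt = 420 / 47 = 8.94 m/s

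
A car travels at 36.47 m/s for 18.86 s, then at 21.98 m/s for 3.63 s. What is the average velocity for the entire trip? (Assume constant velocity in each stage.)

d₁ = v₁t₁ = 36.47 × 18.86 = 687.8242 m
d₂ = v₂t₂ = 21.98 × 3.63 = 79.7874 m
d_total = 767.6116 m, t_total = 22.49 s
v_avg = d_total/t_total = 767.6116/22.49 = 34.13 m/s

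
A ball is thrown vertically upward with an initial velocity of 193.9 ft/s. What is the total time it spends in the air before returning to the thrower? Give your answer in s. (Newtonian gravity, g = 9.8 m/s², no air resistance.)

v₀ = 193.9 ft/s × 0.3048 = 59.1007 m/s
t_total = 2 × v₀ / g = 2 × 59.1007 / 9.8 = 12.06 s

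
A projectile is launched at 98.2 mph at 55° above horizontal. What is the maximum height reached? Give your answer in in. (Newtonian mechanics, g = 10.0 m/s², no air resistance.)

v₀ = 98.2 mph × 0.44704 = 43.8993 m/s
H = v₀² × sin²(θ) / (2g) = 43.8993² × sin(55°)² / (2 × 10.0) = 1927.15 × 0.67101 / 20.0 = 64.6568 m
H = 64.6568 m / 0.0254 = 2546 in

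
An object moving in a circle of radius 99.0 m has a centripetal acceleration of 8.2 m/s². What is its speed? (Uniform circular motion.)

v = √(a_c × r) = √(8.2 × 99.0) = 28.49 m/s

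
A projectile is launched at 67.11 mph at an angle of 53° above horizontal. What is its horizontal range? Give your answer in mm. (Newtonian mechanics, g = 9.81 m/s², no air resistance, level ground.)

v₀ = 67.11 mph × 0.44704 = 30.0009 m/s
R = v₀² × sin(2θ) / g = 30.0009² × sin(2 × 53°) / 9.81 = 900.054 × 0.961262 / 9.81 = 88.1945 m
R = 88.1945 m / 0.001 = 88190 mm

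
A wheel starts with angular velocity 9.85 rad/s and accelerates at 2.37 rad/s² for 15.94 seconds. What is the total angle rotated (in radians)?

θ = ω₀t + ½αt² = 9.85×15.94 + ½×2.37×15.94² = 458.1 rad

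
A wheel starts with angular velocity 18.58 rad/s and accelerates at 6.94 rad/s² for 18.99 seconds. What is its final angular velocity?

ω = ω₀ + αt = 18.58 + 6.94 × 18.99 = 150.37 rad/s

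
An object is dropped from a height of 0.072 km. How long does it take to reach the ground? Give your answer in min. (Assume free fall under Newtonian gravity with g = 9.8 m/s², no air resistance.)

h = 0.072 km × 1000.0 = 72.0 m
t = √(2h/g) = √(2 × 72.0 / 9.8) = 3.83326 s
t = 3.83326 s / 60.0 = 0.06389 min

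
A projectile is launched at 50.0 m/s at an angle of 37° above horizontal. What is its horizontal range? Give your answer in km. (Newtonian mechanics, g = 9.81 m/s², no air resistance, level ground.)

R = v₀² × sin(2θ) / g = 50.0² × sin(2 × 37°) / 9.81 = 2500.0 × 0.961262 / 9.81 = 244.97 m
R = 244.97 m / 1000.0 = 0.245 km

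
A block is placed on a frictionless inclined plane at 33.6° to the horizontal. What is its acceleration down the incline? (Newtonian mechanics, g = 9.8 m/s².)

a = g sin(θ) = 9.8 × sin(33.6°) = 9.8 × 0.5534 = 5.42 m/s²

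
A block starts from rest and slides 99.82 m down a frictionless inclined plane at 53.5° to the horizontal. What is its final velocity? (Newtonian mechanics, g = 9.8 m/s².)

a = g sin(θ) = 9.8 × sin(53.5°) = 7.8778 m/s²
v = √(2ad) = √(2 × 7.8778 × 99.82) = 39.66 m/s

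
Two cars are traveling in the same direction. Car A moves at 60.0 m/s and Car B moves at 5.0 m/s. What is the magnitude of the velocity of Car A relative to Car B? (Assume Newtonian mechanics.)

v_rel = |v_A - v_B| = |60.0 - 5.0| = 55.0 m/s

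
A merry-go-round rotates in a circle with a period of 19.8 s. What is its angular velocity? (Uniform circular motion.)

ω = 2π/T = 2π/19.8 = 0.3173 rad/s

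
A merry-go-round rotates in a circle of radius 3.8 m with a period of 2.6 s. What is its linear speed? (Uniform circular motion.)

v = 2πr/T = 2π×3.8/2.6 = 9.18 m/s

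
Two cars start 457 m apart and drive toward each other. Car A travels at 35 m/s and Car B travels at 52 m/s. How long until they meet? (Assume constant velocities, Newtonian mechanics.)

Combined speed: v_combined = 35 + 52 = 87 m/s
Time to meet: t = d/v_combined = 457/87 = 5.25 s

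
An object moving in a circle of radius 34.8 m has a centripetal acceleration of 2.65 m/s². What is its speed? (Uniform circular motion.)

v = √(a_c × r) = √(2.65 × 34.8) = 9.6 m/s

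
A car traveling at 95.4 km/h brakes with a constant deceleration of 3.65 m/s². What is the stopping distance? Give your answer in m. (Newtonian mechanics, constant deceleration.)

v₀ = 95.4 km/h × 0.2777777777777778 = 26.5 m/s
d = v₀² / (2a) = 26.5² / (2 × 3.65) = 702.25 / 7.3 = 96.2 m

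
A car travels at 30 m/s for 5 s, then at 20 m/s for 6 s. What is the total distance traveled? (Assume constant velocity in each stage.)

d₁ = v₁t₁ = 30 × 5 = 150 m
d₂ = v₂t₂ = 20 × 6 = 120 m
d_total = 150 + 120 = 270 m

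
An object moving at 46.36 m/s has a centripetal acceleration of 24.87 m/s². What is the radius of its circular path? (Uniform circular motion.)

r = v²/a_c = 46.36²/24.87 = 86.42 m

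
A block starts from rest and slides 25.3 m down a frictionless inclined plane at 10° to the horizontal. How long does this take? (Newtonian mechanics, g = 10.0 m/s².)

a = g sin(θ) = 10.0 × sin(10°) = 1.7365 m/s²
t = √(2d/a) = √(2 × 25.3 / 1.7365) = 5.4 s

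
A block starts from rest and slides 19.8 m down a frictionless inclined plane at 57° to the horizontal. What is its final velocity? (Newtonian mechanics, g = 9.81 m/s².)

a = g sin(θ) = 9.81 × sin(57°) = 8.2274 m/s²
v = √(2ad) = √(2 × 8.2274 × 19.8) = 18.05 m/s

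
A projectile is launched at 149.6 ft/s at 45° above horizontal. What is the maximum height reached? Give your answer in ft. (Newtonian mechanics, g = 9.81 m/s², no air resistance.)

v₀ = 149.6 ft/s × 0.3048 = 45.5981 m/s
H = v₀² × sin²(θ) / (2g) = 45.5981² × sin(45°)² / (2 × 9.81) = 2079.19 × 0.5 / 19.62 = 52.9865 m
H = 52.9865 m / 0.3048 = 173.8 ft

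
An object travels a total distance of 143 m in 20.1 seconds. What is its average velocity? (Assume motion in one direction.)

v_avg = Δd / Δt = 143 / 20.1 = 7.11 m/s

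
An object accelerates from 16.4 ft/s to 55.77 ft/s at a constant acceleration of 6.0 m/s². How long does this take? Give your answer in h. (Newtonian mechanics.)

v₀ = 16.4 ft/s × 0.3048 = 4.99872 m/s
v = 55.77 ft/s × 0.3048 = 16.9987 m/s
t = (v - v₀) / a = (16.9987 - 4.99872) / 6.0 = 2.0 s
t = 2.0 s / 3600.0 = 0.0005556 h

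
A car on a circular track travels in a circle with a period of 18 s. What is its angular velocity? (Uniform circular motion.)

ω = 2π/T = 2π/18 = 0.3491 rad/s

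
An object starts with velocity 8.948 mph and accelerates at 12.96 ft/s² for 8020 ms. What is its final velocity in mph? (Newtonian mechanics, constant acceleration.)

v₀ = 8.948 mph × 0.44704 = 4.00011 m/s
a = 12.96 ft/s² × 0.3048 = 3.95021 m/s²
t = 8020 ms × 0.001 = 8.02 s
v = v₀ + a × t = 4.00011 + 3.95021 × 8.02 = 35.6808 m/s
v = 35.6808 m/s / 0.44704 = 79.82 mph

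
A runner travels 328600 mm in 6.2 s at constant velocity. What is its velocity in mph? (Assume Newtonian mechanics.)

d = 328600 mm × 0.001 = 328.6 m
v = d / t = 328.6 / 6.2 = 53.0 m/s
v = 53.0 m/s / 0.44704 = 118.6 mph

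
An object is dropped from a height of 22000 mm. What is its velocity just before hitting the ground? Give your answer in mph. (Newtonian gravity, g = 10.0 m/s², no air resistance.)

h = 22000 mm × 0.001 = 22.0 m
v = √(2gh) = √(2 × 10.0 × 22.0) = 20.9762 m/s
v = 20.9762 m/s / 0.44704 = 46.92 mph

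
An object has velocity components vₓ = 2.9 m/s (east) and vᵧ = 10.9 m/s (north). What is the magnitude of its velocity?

|v| = √(vₓ² + vᵧ²) = √(2.9² + 10.9²) = √(127.22) = 11.28 m/s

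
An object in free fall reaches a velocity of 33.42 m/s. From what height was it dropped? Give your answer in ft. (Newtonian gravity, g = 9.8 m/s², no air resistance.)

h = v² / (2g) = 33.42² / (2 × 9.8) = 56.9845 m
h = 56.9845 m / 0.3048 = 187.0 ft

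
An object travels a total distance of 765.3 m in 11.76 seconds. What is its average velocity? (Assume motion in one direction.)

v_avg = Δd / Δt = 765.3 / 11.76 = 65.08 m/s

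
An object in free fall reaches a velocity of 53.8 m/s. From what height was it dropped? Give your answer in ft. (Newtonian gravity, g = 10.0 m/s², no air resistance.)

h = v² / (2g) = 53.8² / (2 × 10.0) = 144.722 m
h = 144.722 m / 0.3048 = 474.8 ft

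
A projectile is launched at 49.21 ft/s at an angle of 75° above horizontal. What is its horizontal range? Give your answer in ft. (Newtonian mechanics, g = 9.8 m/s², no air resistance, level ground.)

v₀ = 49.21 ft/s × 0.3048 = 14.9992 m/s
R = v₀² × sin(2θ) / g = 14.9992² × sin(2 × 75°) / 9.8 = 224.976 × 0.5 / 9.8 = 11.4784 m
R = 11.4784 m / 0.3048 = 37.66 ft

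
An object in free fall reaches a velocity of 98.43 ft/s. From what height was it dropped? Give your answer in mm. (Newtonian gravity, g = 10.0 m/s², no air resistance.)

v = 98.43 ft/s × 0.3048 = 30.0015 m/s
h = v² / (2g) = 30.0015² / (2 × 10.0) = 45.0045 m
h = 45.0045 m / 0.001 = 45000 mm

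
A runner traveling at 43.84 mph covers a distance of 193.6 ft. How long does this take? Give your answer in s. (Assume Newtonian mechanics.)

d = 193.6 ft × 0.3048 = 59.0093 m
v = 43.84 mph × 0.44704 = 19.5982 m/s
t = d / v = 59.0093 / 19.5982 = 3.011 s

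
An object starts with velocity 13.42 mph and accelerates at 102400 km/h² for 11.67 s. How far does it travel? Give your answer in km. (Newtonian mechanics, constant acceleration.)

v₀ = 13.42 mph × 0.44704 = 5.99928 m/s
a = 102400 km/h² × 7.716049382716049e-05 = 7.90123 m/s²
d = v₀ × t + ½ × a × t² = 5.99928 × 11.67 + 0.5 × 7.90123 × 11.67² = 608.042 m
d = 608.042 m / 1000.0 = 0.608 km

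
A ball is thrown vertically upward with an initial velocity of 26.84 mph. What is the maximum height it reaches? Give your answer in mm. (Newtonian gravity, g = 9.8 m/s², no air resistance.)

v₀ = 26.84 mph × 0.44704 = 11.9986 m/s
h_max = v₀² / (2g) = 11.9986² / (2 × 9.8) = 143.966 / 19.6 = 7.3452 m
h_max = 7.3452 m / 0.001 = 7345 mm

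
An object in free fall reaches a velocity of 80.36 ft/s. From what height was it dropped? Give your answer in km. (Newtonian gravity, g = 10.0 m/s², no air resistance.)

v = 80.36 ft/s × 0.3048 = 24.4937 m/s
h = v² / (2g) = 24.4937² / (2 × 10.0) = 29.9971 m
h = 29.9971 m / 1000.0 = 0.03 km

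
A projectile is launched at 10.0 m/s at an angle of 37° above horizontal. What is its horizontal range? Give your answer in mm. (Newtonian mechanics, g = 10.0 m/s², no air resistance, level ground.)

R = v₀² × sin(2θ) / g = 10.0² × sin(2 × 37°) / 10.0 = 100.0 × 0.961262 / 10.0 = 9.61262 m
R = 9.61262 m / 0.001 = 9613 mm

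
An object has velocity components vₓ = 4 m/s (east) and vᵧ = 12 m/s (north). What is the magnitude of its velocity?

|v| = √(vₓ² + vᵧ²) = √(4² + 12²) = √(160) = 12.65 m/s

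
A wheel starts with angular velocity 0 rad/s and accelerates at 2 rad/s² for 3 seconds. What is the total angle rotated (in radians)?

θ = ω₀t + ½αt² = 0×3 + ½×2×3² = 9.0 rad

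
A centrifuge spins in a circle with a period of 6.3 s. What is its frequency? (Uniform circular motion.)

f = 1/T = 1/6.3 = 0.1587 Hz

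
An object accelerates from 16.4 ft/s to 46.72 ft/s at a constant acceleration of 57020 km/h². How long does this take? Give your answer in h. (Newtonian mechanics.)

v₀ = 16.4 ft/s × 0.3048 = 4.99872 m/s
v = 46.72 ft/s × 0.3048 = 14.2403 m/s
a = 57020 km/h² × 7.716049382716049e-05 = 4.39969 m/s²
t = (v - v₀) / a = (14.2403 - 4.99872) / 4.39969 = 2.10051 s
t = 2.10051 s / 3600.0 = 0.0005835 h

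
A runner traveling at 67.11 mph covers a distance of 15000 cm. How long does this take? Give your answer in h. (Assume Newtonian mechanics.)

d = 15000 cm × 0.01 = 150.0 m
v = 67.11 mph × 0.44704 = 30.0009 m/s
t = d / v = 150.0 / 30.0009 = 4.99985 s
t = 4.99985 s / 3600.0 = 0.001389 h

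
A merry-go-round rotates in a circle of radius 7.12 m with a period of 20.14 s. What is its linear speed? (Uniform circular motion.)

v = 2πr/T = 2π×7.12/20.14 = 2.22 m/s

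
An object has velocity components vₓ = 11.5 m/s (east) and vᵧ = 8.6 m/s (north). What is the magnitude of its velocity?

|v| = √(vₓ² + vᵧ²) = √(11.5² + 8.6²) = √(206.21) = 14.36 m/s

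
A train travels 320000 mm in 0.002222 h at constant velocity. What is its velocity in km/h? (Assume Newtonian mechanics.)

d = 320000 mm × 0.001 = 320.0 m
t = 0.002222 h × 3600.0 = 7.9992 s
v = d / t = 320.0 / 7.9992 = 40.004 m/s
v = 40.004 m/s / 0.2777777777777778 = 144.0 km/h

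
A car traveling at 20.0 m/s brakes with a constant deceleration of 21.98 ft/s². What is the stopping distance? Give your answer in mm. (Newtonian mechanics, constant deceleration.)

a = 21.98 ft/s² × 0.3048 = 6.6995 m/s²
d = v₀² / (2a) = 20.0² / (2 × 6.6995) = 400.0 / 13.399 = 29.853 m
d = 29.853 m / 0.001 = 29850 mm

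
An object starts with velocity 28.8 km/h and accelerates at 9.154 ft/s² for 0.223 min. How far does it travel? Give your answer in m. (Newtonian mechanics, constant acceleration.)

v₀ = 28.8 km/h × 0.2777777777777778 = 8.0 m/s
a = 9.154 ft/s² × 0.3048 = 2.79014 m/s²
t = 0.223 min × 60.0 = 13.38 s
d = v₀ × t + ½ × a × t² = 8.0 × 13.38 + 0.5 × 2.79014 × 13.38² = 356.8 m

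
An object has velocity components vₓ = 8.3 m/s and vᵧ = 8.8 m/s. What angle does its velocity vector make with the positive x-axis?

θ = arctan(vᵧ/vₓ) = arctan(8.8/8.3) = 46.67°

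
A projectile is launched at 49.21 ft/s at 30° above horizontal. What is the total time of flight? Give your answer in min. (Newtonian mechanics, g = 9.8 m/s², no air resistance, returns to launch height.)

v₀ = 49.21 ft/s × 0.3048 = 14.9992 m/s
T = 2 × v₀ × sin(θ) / g = 2 × 14.9992 × sin(30°) / 9.8 = 2 × 14.9992 × 0.5 / 9.8 = 1.53053 s
T = 1.53053 s / 60.0 = 0.02551 min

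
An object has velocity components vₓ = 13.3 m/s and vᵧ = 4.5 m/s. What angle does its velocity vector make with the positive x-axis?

θ = arctan(vᵧ/vₓ) = arctan(4.5/13.3) = 18.69°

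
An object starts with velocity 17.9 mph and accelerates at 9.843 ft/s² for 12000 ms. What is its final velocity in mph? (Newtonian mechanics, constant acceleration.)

v₀ = 17.9 mph × 0.44704 = 8.00202 m/s
a = 9.843 ft/s² × 0.3048 = 3.00015 m/s²
t = 12000 ms × 0.001 = 12.0 s
v = v₀ + a × t = 8.00202 + 3.00015 × 12.0 = 44.0038 m/s
v = 44.0038 m/s / 0.44704 = 98.43 mph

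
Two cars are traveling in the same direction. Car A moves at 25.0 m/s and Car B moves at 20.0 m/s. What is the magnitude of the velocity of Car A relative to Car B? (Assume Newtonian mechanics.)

v_rel = |v_A - v_B| = |25.0 - 20.0| = 5.0 m/s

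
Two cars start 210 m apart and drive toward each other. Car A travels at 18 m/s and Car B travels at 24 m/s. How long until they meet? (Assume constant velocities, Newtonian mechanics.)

Combined speed: v_combined = 18 + 24 = 42 m/s
Time to meet: t = d/v_combined = 210/42 = 5.0 s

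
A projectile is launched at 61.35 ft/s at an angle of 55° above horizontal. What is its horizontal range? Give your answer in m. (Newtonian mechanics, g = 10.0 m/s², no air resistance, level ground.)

v₀ = 61.35 ft/s × 0.3048 = 18.6995 m/s
R = v₀² × sin(2θ) / g = 18.6995² × sin(2 × 55°) / 10.0 = 349.671 × 0.939693 / 10.0 = 32.86 m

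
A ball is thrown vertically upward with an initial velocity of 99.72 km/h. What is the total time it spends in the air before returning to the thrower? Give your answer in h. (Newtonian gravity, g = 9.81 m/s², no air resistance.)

v₀ = 99.72 km/h × 0.2777777777777778 = 27.7 m/s
t_total = 2 × v₀ / g = 2 × 27.7 / 9.81 = 5.6473 s
t_total = 5.6473 s / 3600.0 = 0.001569 h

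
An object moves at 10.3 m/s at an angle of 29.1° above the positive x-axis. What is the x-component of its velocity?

vₓ = v cos(θ) = 10.3 × cos(29.1°) = 9.0 m/s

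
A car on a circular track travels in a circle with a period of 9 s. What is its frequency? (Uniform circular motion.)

f = 1/T = 1/9 = 0.1111 Hz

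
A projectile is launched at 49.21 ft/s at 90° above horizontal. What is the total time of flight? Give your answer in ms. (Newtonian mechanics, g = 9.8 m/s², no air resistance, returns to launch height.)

v₀ = 49.21 ft/s × 0.3048 = 14.9992 m/s
T = 2 × v₀ × sin(θ) / g = 2 × 14.9992 × sin(90°) / 9.8 = 2 × 14.9992 × 1.0 / 9.8 = 3.06106 s
T = 3.06106 s / 0.001 = 3061 ms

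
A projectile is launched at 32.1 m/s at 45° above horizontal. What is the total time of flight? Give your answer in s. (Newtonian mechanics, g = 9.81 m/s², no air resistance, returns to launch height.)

T = 2 × v₀ × sin(θ) / g = 2 × 32.1 × sin(45°) / 9.81 = 2 × 32.1 × 0.707107 / 9.81 = 4.628 s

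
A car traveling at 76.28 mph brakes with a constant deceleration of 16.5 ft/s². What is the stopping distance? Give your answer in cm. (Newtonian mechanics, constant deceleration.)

v₀ = 76.28 mph × 0.44704 = 34.1002 m/s
a = 16.5 ft/s² × 0.3048 = 5.0292 m/s²
d = v₀² / (2a) = 34.1002² / (2 × 5.0292) = 1162.82 / 10.0584 = 115.607 m
d = 115.607 m / 0.01 = 11560 cm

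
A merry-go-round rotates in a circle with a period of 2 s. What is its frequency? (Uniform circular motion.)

f = 1/T = 1/2 = 0.5 Hz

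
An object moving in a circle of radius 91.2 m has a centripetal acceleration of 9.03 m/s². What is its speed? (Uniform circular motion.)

v = √(a_c × r) = √(9.03 × 91.2) = 28.7 m/s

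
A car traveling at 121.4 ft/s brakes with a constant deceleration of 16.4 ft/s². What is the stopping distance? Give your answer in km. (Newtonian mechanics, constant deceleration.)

v₀ = 121.4 ft/s × 0.3048 = 37.0027 m/s
a = 16.4 ft/s² × 0.3048 = 4.99872 m/s²
d = v₀² / (2a) = 37.0027² / (2 × 4.99872) = 1369.2 / 9.99744 = 136.955 m
d = 136.955 m / 1000.0 = 0.137 km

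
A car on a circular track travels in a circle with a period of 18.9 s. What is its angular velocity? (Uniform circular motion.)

ω = 2π/T = 2π/18.9 = 0.3324 rad/s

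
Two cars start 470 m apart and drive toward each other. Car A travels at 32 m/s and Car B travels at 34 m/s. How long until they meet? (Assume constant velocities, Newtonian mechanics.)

Combined speed: v_combined = 32 + 34 = 66 m/s
Time to meet: t = d/v_combined = 470/66 = 7.12 s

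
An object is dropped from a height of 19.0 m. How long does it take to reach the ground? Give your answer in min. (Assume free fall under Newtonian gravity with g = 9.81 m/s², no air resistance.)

t = √(2h/g) = √(2 × 19.0 / 9.81) = 1.96815 s
t = 1.96815 s / 60.0 = 0.0328 min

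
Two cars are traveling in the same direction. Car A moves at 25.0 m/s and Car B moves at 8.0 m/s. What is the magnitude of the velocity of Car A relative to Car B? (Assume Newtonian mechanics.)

v_rel = |v_A - v_B| = |25.0 - 8.0| = 17.0 m/s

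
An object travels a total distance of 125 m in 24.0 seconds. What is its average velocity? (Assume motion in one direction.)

v_avg = Δd / Δt = 125 / 24.0 = 5.21 m/s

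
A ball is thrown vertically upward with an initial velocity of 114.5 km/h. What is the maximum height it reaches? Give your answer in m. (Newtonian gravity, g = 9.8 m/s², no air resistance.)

v₀ = 114.5 km/h × 0.2777777777777778 = 31.8056 m/s
h_max = v₀² / (2g) = 31.8056² / (2 × 9.8) = 1011.6 / 19.6 = 51.61 m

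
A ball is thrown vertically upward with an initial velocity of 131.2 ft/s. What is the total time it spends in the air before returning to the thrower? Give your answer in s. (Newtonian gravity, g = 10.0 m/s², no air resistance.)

v₀ = 131.2 ft/s × 0.3048 = 39.9898 m/s
t_total = 2 × v₀ / g = 2 × 39.9898 / 10.0 = 7.998 s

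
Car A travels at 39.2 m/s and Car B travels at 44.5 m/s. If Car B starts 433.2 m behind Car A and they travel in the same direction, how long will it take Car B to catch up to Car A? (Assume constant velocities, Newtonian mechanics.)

Relative speed: v_rel = 44.5 - 39.2 = 5.3 m/s
Time to catch: t = d₀/v_rel = 433.2/5.3 = 81.74 s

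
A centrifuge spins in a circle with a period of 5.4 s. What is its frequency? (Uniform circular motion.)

f = 1/T = 1/5.4 = 0.1852 Hz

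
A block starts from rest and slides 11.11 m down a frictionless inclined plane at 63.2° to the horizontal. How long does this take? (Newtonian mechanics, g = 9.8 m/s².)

a = g sin(θ) = 9.8 × sin(63.2°) = 8.7473 m/s²
t = √(2d/a) = √(2 × 11.11 / 8.7473) = 1.59 s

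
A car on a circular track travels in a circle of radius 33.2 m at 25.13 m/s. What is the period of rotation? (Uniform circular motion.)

T = 2πr/v = 2π×33.2/25.13 = 8.3 s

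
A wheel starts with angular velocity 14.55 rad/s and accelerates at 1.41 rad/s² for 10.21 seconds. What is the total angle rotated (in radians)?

θ = ω₀t + ½αt² = 14.55×10.21 + ½×1.41×10.21² = 222.05 rad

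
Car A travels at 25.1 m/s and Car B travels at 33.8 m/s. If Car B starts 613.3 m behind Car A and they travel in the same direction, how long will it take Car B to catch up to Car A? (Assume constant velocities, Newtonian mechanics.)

Relative speed: v_rel = 33.8 - 25.1 = 8.7 m/s
Time to catch: t = d₀/v_rel = 613.3/8.7 = 70.49 s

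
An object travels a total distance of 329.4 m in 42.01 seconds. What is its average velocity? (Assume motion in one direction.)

v_avg = Δd / Δt = 329.4 / 42.01 = 7.84 m/s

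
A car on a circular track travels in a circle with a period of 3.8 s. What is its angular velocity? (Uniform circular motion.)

ω = 2π/T = 2π/3.8 = 1.6535 rad/s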